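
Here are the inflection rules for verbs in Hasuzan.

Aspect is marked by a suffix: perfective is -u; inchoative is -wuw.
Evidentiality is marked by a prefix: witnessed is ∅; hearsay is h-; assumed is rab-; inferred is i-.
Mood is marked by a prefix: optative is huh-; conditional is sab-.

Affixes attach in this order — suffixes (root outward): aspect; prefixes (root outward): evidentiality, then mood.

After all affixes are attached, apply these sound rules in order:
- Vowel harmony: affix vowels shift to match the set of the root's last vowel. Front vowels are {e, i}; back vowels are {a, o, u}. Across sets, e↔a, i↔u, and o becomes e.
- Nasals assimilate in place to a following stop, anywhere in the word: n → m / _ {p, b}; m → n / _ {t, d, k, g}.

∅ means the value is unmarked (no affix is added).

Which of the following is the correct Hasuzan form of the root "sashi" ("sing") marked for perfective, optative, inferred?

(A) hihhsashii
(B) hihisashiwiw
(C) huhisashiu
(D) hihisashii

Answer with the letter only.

Attach evidentiality inferred i- → isashi.
Attach aspect perfective -u → isashiu.
Attach mood optative huh- → huhisashiu.
Apply vowel harmony: huhisashiu → hihisashii.
Nasal assimilation: no change.
So the correct form is hihisashii, option (D).
(A) hihhsashii is wrong: it uses hearsay instead of inferred for evidentiality.
(C) huhisashiu is wrong: it fails to apply the sound rule(s).
(B) hihisashiwiw is wrong: it uses inchoative instead of perfective for aspect.

D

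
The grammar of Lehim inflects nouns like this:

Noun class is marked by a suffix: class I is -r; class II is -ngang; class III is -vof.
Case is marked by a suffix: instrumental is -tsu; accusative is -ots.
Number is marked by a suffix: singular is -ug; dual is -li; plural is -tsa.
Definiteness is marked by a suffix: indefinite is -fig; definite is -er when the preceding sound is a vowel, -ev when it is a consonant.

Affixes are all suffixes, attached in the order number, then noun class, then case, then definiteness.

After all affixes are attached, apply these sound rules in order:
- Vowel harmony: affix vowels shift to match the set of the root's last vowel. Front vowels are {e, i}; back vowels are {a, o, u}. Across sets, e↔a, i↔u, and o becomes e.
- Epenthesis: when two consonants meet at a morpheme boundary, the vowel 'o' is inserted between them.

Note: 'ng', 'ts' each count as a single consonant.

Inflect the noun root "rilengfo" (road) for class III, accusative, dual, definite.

rilengfoluvofotsav

Attach number dual -li → rilengfoli.
Attach noun class class III -vof → rilengfolivof.
Attach case accusative -ots → rilengfolivofots.
Attach definiteness definite -ev (after consonant 'ts') → rilengfolivofotsev.
Apply vowel harmony: rilengfolivofotsev → rilengfoluvofotsav.
Epenthesis: no change.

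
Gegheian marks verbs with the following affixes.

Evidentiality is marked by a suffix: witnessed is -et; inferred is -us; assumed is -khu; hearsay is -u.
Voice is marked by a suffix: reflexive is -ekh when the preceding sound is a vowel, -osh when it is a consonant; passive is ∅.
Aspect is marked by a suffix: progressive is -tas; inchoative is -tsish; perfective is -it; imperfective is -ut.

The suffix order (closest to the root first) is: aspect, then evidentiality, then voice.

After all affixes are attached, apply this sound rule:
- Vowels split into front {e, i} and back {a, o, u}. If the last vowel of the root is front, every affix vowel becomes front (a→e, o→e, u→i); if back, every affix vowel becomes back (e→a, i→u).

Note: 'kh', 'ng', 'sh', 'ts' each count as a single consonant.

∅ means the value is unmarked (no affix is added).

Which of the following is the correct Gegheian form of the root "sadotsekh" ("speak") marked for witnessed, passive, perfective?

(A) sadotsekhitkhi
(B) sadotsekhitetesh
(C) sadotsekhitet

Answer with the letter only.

C

Attach aspect perfective -it → sadotsekhit.
Attach evidentiality witnessed -et → sadotsekhitet.
voice = passive: zero marking, form stays sadotsekhitet.
Vowel harmony: no change.
So the correct form is sadotsekhitet, option (C).
(B) sadotsekhitetesh is wrong: it uses reflexive instead of passive for voice.
(A) sadotsekhitkhi is wrong: it uses assumed instead of witnessed for evidentiality.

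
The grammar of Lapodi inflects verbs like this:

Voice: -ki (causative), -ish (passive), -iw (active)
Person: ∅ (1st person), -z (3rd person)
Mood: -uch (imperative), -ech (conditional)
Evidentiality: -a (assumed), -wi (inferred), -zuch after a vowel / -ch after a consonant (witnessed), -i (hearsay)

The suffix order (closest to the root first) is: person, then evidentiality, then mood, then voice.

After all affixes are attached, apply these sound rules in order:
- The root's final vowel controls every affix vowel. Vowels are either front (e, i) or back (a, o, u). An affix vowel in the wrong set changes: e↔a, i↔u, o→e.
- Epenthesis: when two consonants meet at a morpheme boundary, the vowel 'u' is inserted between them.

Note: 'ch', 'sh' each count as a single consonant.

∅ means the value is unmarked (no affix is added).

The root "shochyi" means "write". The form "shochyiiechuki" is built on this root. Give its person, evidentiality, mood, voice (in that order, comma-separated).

1st person, hearsay, conditional, causative

Segment: shochyi-i-ech-ki.
person: ∅ → 1st person.
evidentiality: -i → hearsay.
mood: -ech → conditional.
voice: -ki → causative.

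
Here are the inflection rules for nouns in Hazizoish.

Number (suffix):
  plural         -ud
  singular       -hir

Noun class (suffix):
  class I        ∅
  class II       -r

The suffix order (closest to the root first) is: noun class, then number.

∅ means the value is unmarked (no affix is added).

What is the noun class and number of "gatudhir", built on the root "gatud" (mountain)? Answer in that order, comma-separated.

class I, singular

Segment: gatud-hir.
noun class: ∅ → class I.
number: -hir → singular.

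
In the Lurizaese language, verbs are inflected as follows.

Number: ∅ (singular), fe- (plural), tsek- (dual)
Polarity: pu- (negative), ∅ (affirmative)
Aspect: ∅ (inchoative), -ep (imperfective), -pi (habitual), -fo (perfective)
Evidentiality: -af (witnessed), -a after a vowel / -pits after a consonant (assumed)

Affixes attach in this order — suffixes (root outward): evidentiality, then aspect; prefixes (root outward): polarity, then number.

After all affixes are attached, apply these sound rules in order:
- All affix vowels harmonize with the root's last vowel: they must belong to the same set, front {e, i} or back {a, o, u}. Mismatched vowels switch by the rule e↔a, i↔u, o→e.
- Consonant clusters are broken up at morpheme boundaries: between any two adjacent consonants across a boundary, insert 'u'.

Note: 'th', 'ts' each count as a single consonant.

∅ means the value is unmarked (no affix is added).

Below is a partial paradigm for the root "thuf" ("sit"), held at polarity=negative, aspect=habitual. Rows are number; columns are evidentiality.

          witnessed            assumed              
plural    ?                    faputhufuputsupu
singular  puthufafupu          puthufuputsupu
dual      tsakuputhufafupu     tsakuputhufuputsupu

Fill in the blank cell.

Attach polarity negative pu- → puthuf.
Attach evidentiality witnessed -af → puthufaf.
Attach aspect habitual -pi → puthufafpi.
Attach number plural fe- → feputhufafpi.
Apply vowel harmony: feputhufafpi → faputhufafpu.
Apply epenthesis: faputhufafpu → faputhufafupu.

faputhufafupu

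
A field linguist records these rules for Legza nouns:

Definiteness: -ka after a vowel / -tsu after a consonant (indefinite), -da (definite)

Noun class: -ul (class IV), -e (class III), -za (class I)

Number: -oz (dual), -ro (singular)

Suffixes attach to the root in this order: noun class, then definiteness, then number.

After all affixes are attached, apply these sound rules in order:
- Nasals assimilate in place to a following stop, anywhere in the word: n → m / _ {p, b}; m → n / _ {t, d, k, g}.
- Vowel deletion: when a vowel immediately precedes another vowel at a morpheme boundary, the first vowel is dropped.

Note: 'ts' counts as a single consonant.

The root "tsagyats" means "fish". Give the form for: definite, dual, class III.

Attach noun class class III -e → tsagyatse.
Attach definiteness definite -da → tsagyatseda.
Attach number dual -oz → tsagyatsedaoz.
Nasal assimilation: no change.
Apply vowel deletion: tsagyatsedaoz → tsagyatsedoz.

tsagyatsedoz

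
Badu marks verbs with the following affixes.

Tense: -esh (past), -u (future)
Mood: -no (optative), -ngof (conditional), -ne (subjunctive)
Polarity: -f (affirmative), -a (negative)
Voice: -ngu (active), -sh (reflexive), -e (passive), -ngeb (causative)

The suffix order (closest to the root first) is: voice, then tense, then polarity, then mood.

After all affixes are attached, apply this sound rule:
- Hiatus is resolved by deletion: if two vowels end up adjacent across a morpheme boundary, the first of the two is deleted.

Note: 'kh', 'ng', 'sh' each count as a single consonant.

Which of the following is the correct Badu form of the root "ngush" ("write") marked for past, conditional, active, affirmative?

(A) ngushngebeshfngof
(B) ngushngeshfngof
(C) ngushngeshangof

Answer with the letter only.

Attach voice active -ngu → ngushngu.
Attach tense past -esh → ngushnguesh.
Attach polarity affirmative -f → ngushngueshf.
Attach mood conditional -ngof → ngushngueshfngof.
Apply vowel deletion: ngushngueshfngof → ngushngeshfngof.
So the correct form is ngushngeshfngof, option (B).
(C) ngushngeshangof is wrong: it uses negative instead of affirmative for polarity.
(A) ngushngebeshfngof is wrong: it uses causative instead of active for voice.

B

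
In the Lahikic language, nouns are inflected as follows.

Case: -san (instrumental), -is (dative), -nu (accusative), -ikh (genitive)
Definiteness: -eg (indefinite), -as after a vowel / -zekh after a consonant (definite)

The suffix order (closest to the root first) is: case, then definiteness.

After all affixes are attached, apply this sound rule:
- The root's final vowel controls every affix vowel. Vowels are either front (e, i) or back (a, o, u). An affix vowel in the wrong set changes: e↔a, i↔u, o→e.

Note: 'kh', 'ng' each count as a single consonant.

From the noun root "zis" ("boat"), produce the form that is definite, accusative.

Attach case accusative -nu → zisnu.
Attach definiteness definite -as (after vowel 'u') → zisnuas.
Apply vowel harmony: zisnuas → zisnies.

zisnies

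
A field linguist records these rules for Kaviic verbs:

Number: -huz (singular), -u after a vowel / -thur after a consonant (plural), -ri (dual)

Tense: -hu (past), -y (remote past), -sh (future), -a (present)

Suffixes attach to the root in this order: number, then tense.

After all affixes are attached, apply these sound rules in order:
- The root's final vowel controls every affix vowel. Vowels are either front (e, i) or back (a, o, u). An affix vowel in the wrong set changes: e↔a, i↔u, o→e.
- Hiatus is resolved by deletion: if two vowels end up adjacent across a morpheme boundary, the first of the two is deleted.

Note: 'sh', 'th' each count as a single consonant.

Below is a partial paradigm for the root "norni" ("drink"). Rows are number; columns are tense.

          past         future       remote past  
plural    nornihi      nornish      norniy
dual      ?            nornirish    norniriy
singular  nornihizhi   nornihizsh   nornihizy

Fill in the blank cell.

nornirihi

Attach number dual -ri → norniri.
Attach tense past -hu → nornirihu.
Apply vowel harmony: nornirihu → nornirihi.
Vowel deletion: no change.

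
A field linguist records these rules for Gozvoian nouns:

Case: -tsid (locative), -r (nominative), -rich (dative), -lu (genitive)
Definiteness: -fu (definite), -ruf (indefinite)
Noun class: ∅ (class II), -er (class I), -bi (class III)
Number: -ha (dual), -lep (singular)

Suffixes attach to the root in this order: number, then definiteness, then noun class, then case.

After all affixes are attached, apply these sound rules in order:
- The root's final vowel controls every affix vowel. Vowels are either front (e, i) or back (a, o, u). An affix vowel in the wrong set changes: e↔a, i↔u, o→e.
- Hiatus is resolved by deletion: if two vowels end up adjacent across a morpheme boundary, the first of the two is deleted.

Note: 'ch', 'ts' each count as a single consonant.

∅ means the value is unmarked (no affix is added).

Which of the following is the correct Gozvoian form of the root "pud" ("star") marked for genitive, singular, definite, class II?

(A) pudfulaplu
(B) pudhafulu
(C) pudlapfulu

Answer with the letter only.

C

Attach number singular -lep → pudlep.
Attach definiteness definite -fu → pudlepfu.
noun class = class II: zero marking, form stays pudlepfu.
Attach case genitive -lu → pudlepfulu.
Apply vowel harmony: pudlepfulu → pudlapfulu.
Vowel deletion: no change.
So the correct form is pudlapfulu, option (C).
(A) pudfulaplu is wrong: it has the affixes in the wrong order.
(B) pudhafulu is wrong: it uses dual instead of singular for number.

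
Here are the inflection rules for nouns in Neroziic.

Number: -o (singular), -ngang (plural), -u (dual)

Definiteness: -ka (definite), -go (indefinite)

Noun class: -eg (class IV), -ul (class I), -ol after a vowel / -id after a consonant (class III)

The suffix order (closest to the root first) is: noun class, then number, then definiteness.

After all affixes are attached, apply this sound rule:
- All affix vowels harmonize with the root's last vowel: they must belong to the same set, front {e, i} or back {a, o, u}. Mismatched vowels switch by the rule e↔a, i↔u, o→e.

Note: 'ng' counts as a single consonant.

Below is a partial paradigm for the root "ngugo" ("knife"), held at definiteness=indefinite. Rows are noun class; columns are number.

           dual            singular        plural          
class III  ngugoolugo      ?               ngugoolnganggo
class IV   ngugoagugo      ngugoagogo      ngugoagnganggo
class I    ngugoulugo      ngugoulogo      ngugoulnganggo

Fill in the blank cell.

ngugoologo

Attach noun class class III -ol (after vowel 'o') → ngugool.
Attach number singular -o → ngugoolo.
Attach definiteness indefinite -go → ngugoologo.
Vowel harmony: no change.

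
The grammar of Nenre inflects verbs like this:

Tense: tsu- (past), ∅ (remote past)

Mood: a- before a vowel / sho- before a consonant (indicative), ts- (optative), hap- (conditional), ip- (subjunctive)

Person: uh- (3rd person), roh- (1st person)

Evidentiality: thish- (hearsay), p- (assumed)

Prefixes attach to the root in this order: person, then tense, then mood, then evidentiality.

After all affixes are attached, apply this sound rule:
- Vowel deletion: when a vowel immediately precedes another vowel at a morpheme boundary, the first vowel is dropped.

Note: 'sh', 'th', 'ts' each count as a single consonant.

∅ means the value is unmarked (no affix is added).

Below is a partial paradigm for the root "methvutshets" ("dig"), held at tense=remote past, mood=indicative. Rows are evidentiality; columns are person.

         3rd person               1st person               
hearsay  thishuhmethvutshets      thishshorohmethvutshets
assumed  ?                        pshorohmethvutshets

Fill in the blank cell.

Attach person 3rd person uh- → uhmethvutshets.
tense = remote past: zero marking, form stays uhmethvutshets.
Attach mood indicative a- (before vowel 'u') → auhmethvutshets.
Attach evidentiality assumed p- → pauhmethvutshets.
Apply vowel deletion: pauhmethvutshets → puhmethvutshets.

puhmethvutshets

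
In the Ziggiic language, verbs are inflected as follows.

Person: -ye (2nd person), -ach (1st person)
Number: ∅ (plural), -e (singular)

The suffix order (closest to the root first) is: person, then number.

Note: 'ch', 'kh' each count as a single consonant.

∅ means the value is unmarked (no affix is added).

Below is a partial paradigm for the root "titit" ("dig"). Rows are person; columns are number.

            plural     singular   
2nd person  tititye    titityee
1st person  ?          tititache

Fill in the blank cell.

Attach person 1st person -ach → tititach.
number = plural: zero marking, form stays tititach.

tititach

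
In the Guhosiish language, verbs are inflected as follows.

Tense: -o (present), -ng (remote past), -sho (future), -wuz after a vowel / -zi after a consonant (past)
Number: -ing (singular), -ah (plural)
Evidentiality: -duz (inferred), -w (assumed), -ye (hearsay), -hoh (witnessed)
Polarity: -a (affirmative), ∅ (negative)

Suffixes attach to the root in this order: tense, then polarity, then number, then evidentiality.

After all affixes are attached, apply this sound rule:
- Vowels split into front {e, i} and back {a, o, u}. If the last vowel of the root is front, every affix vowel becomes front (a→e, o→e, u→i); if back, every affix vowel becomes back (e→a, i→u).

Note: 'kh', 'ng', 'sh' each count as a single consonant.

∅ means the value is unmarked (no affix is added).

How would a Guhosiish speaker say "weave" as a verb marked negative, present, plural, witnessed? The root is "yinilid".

Attach tense present -o → yinilido.
polarity = negative: zero marking, form stays yinilido.
Attach number plural -ah → yinilidoah.
Attach evidentiality witnessed -hoh → yinilidoahhoh.
Apply vowel harmony: yinilidoahhoh → yinilideehheh.

yinilideehheh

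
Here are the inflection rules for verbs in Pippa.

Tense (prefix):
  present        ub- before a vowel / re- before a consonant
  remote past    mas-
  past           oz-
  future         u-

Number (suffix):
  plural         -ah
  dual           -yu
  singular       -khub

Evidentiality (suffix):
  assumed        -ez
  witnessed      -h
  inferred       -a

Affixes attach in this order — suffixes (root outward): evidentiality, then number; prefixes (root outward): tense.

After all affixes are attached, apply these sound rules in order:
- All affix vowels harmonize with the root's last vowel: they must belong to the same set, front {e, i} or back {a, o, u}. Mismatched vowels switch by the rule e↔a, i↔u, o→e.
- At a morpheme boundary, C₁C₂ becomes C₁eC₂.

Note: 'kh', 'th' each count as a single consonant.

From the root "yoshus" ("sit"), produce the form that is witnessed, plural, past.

ozeyoshusehah

Attach tense past oz- → ozyoshus.
Attach evidentiality witnessed -h → ozyoshush.
Attach number plural -ah → ozyoshushah.
Vowel harmony: no change.
Apply epenthesis: ozyoshushah → ozeyoshusehah.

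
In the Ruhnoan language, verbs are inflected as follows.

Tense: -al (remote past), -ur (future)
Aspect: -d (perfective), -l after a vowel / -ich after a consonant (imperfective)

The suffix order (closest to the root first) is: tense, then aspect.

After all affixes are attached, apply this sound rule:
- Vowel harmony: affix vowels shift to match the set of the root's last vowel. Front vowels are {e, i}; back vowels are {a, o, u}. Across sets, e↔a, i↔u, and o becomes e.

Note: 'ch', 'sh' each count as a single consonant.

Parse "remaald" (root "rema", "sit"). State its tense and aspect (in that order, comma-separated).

Segment: rema-al-d.
tense: -al → remote past.
aspect: -d → perfective.

remote past, perfective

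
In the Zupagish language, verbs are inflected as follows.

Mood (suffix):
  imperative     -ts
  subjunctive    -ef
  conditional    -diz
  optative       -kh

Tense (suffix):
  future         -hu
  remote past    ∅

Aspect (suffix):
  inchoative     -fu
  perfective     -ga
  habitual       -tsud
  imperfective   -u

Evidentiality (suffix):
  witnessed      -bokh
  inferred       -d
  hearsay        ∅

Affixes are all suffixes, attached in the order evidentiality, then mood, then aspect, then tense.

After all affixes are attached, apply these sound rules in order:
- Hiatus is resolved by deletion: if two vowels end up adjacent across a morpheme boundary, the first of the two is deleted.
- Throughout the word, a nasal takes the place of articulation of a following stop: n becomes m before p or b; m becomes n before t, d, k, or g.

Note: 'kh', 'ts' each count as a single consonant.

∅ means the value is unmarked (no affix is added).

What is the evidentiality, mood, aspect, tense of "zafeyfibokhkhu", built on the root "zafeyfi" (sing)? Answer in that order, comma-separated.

Segment: zafeyfi-bokh-kh-u.
evidentiality: -bokh → witnessed.
mood: -kh → optative.
aspect: -u → imperfective.
tense: ∅ → remote past.

witnessed, optative, imperfective, remote past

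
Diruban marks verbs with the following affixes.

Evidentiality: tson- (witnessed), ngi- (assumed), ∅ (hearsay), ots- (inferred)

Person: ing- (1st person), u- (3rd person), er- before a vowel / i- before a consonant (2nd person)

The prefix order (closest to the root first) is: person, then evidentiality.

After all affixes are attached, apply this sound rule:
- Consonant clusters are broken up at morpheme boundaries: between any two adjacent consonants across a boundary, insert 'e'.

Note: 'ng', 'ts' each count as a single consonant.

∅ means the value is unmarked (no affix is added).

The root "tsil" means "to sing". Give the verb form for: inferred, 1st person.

Attach person 1st person ing- → ingtsil.
Attach evidentiality inferred ots- → otsingtsil.
Apply epenthesis: otsingtsil → otsingetsil.

otsingetsil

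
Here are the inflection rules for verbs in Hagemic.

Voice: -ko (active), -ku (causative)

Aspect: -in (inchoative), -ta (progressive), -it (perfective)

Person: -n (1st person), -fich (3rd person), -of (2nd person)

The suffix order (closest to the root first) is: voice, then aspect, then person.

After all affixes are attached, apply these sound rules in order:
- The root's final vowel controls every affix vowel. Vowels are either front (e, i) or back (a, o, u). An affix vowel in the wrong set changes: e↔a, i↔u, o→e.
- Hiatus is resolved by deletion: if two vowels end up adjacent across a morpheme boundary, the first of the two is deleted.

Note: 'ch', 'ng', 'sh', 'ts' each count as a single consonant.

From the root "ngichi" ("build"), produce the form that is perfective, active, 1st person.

Attach voice active -ko → ngichiko.
Attach aspect perfective -it → ngichikoit.
Attach person 1st person -n → ngichikoitn.
Apply vowel harmony: ngichikoitn → ngichikeitn.
Apply vowel deletion: ngichikeitn → ngichikitn.

ngichikitn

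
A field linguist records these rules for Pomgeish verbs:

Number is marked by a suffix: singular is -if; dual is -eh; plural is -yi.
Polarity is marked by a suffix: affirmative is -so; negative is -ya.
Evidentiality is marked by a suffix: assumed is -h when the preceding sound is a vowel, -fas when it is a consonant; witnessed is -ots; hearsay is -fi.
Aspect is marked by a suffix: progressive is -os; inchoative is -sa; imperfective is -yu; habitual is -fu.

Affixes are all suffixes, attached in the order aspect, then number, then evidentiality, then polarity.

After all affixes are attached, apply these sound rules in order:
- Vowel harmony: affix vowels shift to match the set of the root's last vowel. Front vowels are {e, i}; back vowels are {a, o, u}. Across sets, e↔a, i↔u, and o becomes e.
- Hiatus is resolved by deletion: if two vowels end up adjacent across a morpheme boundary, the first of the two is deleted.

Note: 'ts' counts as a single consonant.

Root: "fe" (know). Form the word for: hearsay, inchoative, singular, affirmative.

fesiffise

Attach aspect inchoative -sa → fesa.
Attach number singular -if → fesaif.
Attach evidentiality hearsay -fi → fesaiffi.
Attach polarity affirmative -so → fesaiffiso.
Apply vowel harmony: fesaiffiso → feseiffise.
Apply vowel deletion: feseiffise → fesiffise.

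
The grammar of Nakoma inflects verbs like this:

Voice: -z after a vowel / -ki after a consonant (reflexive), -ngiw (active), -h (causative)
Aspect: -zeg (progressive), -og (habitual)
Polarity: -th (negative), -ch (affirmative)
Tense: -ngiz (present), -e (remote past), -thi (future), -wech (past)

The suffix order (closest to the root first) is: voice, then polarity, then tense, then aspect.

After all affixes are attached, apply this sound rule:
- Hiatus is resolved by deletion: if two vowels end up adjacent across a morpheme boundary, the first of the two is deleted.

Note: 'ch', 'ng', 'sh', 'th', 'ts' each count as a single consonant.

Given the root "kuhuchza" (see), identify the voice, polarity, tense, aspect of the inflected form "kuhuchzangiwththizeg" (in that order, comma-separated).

Segment: kuhuchza-ngiw-th-thi-zeg.
voice: -ngiw → active.
polarity: -th → negative.
tense: -thi → future.
aspect: -zeg → progressive.

active, negative, future, progressive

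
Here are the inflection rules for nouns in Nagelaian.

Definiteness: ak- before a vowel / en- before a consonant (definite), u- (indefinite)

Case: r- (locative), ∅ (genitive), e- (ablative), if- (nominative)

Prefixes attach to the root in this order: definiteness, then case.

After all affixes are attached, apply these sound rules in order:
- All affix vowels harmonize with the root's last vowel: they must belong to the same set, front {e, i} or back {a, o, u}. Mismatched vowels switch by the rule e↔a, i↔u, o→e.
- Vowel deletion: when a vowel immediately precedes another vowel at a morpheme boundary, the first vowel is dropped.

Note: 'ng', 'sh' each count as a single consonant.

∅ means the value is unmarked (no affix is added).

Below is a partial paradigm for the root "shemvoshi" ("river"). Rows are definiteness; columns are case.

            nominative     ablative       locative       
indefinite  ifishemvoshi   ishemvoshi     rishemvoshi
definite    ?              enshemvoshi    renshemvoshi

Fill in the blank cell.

ifenshemvoshi

Attach definiteness definite en- (before consonant 'sh') → enshemvoshi.
Attach case nominative if- → ifenshemvoshi.
Vowel harmony: no change.
Vowel deletion: no change.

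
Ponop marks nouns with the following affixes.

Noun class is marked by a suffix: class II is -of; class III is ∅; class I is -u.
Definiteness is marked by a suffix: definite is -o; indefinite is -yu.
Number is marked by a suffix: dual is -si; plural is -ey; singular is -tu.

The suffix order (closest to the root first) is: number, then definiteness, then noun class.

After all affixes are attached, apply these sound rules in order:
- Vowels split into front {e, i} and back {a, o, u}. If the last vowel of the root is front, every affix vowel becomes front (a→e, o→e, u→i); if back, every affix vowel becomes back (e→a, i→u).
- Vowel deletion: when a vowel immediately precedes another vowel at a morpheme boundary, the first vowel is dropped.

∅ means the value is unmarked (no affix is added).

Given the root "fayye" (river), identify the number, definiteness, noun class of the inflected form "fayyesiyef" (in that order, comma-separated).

dual, indefinite, class II

Segment: fayye-si-yu-of.
number: -si → dual.
definiteness: -yu → indefinite.
noun class: -of → class II.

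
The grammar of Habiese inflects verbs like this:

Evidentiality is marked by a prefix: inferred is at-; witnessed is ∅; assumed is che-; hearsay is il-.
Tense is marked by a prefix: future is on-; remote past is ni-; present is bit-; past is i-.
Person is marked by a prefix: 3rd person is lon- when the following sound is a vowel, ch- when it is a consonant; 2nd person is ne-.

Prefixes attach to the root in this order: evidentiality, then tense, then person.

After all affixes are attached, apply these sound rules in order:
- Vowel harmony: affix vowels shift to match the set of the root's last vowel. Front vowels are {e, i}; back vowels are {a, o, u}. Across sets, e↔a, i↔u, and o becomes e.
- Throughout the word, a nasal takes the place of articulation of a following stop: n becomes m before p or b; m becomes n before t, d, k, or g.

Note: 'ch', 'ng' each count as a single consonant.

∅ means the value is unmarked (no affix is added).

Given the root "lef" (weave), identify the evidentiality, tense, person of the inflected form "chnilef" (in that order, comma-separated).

Segment: ch-ni-lef.
evidentiality: ∅ → witnessed.
tense: ni- → remote past.
person: lon/ch- → 3rd person.

witnessed, remote past, 3rd person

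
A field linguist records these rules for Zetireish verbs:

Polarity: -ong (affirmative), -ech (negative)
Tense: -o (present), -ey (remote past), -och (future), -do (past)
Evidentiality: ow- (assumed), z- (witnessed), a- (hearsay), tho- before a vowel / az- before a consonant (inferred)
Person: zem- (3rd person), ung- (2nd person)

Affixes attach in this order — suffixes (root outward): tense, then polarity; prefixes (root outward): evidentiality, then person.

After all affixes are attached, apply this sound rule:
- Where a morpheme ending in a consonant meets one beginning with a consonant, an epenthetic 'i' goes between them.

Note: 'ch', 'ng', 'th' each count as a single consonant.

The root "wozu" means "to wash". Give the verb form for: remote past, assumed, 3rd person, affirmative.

zemowiwozueyong

Attach tense remote past -ey → wozuey.
Attach evidentiality assumed ow- → owwozuey.
Attach person 3rd person zem- → zemowwozuey.
Attach polarity affirmative -ong → zemowwozueyong.
Apply epenthesis: zemowwozueyong → zemowiwozueyong.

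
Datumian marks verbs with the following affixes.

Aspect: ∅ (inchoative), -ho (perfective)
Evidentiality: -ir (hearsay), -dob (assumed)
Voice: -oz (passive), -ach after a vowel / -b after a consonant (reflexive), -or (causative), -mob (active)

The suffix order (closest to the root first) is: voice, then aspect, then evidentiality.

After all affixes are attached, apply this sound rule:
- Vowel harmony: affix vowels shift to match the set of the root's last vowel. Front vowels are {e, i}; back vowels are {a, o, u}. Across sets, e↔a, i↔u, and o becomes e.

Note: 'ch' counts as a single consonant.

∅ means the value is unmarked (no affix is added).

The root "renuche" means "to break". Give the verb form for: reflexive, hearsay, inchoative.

Attach voice reflexive -ach (after vowel 'e') → renucheach.
aspect = inchoative: zero marking, form stays renucheach.
Attach evidentiality hearsay -ir → renucheachir.
Apply vowel harmony: renucheachir → renucheechir.

renucheechir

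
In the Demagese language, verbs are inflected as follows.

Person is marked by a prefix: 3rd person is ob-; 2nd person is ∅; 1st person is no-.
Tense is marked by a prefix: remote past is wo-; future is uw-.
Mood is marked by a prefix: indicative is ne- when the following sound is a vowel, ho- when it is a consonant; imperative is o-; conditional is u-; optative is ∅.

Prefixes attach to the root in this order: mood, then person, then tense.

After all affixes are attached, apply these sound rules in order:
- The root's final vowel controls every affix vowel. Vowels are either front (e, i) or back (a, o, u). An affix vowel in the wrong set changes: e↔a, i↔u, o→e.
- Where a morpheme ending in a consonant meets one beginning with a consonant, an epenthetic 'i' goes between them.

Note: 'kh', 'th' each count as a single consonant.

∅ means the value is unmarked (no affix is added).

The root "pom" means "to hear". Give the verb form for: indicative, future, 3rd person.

Attach mood indicative ho- (before consonant 'p') → hopom.
Attach person 3rd person ob- → obhopom.
Attach tense future uw- → uwobhopom.
Vowel harmony: no change.
Apply epenthesis: uwobhopom → uwobihopom.

uwobihopom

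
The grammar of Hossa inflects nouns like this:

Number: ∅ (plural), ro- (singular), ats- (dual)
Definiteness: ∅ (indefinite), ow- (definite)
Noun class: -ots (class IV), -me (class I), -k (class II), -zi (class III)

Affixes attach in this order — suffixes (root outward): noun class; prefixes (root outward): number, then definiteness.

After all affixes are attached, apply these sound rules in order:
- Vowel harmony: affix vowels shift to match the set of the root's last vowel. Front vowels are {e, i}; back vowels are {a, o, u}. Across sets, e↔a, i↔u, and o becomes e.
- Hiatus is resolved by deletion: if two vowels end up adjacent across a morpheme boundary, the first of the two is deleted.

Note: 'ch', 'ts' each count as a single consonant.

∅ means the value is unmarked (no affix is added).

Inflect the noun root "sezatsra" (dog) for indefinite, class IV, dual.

atssezatsrots

Attach noun class class IV -ots → sezatsraots.
Attach number dual ats- → atssezatsraots.
definiteness = indefinite: zero marking, form stays atssezatsraots.
Vowel harmony: no change.
Apply vowel deletion: atssezatsraots → atssezatsrots.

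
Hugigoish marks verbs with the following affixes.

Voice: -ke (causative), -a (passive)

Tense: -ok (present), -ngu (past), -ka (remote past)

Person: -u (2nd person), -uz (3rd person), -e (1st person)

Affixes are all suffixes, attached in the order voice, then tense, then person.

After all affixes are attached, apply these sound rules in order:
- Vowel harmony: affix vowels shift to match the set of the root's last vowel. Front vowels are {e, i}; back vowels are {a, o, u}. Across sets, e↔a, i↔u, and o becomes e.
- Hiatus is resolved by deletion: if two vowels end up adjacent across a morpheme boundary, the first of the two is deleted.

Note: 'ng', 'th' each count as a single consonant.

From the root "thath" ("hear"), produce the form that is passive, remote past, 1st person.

thathaka

Attach voice passive -a → thatha.
Attach tense remote past -ka → thathaka.
Attach person 1st person -e → thathakae.
Apply vowel harmony: thathakae → thathakaa.
Apply vowel deletion: thathakaa → thathaka.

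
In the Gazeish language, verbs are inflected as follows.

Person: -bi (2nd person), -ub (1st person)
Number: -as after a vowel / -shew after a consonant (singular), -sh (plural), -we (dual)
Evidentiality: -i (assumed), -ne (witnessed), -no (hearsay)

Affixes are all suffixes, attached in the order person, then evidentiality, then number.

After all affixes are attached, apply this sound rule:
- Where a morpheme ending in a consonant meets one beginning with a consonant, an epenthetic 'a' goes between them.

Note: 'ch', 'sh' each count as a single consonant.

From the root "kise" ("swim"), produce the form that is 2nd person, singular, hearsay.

Attach person 2nd person -bi → kisebi.
Attach evidentiality hearsay -no → kisebino.
Attach number singular -as (after vowel 'o') → kisebinoas.
Epenthesis: no change.

kisebinoas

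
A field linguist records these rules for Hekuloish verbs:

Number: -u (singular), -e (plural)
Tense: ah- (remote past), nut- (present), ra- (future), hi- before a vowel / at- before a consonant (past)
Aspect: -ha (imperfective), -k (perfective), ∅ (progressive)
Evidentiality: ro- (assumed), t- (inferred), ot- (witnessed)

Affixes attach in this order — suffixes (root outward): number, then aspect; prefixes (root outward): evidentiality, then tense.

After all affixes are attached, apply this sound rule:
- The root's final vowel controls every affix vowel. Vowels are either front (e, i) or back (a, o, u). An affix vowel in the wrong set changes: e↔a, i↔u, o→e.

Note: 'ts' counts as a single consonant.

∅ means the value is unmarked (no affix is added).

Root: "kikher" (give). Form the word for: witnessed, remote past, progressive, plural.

ehetkikhere

Attach number plural -e → kikhere.
Attach evidentiality witnessed ot- → otkikhere.
aspect = progressive: zero marking, form stays otkikhere.
Attach tense remote past ah- → ahotkikhere.
Apply vowel harmony: ahotkikhere → ehetkikhere.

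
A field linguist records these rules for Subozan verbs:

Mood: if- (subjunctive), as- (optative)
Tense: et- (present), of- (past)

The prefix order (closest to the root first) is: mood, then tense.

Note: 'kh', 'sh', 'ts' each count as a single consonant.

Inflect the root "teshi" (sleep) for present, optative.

Attach mood optative as- → asteshi.
Attach tense present et- → etasteshi.

etasteshi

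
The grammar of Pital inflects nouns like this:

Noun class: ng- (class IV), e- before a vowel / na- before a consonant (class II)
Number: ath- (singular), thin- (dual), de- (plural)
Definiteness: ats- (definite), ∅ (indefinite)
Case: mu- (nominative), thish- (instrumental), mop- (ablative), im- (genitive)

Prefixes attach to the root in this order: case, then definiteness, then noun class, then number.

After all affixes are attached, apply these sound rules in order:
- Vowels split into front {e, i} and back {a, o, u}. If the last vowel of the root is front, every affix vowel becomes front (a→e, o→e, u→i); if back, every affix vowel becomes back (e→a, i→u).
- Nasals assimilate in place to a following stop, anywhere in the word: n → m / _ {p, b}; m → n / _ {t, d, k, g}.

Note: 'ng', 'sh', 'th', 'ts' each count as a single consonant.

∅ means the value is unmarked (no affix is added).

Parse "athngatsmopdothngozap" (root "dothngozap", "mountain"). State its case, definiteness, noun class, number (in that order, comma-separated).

Segment: ath-ng-ats-mop-dothngozap.
case: mop- → ablative.
definiteness: ats- → definite.
noun class: ng- → class IV.
number: ath- → singular.

ablative, definite, class IV, singular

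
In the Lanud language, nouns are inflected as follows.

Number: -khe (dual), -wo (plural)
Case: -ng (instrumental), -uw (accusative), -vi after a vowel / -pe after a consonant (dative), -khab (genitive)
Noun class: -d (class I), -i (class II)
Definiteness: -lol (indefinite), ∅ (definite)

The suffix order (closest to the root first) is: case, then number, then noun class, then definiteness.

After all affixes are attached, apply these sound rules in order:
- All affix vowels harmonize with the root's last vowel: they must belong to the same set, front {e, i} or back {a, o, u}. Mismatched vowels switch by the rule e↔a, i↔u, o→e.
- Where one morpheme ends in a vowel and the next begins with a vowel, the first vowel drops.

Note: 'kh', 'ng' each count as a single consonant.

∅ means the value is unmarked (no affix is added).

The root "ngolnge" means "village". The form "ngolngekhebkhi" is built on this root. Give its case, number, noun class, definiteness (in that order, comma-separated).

genitive, dual, class II, definite

Segment: ngolnge-khab-khe-i.
case: -khab → genitive.
number: -khe → dual.
noun class: -i → class II.
definiteness: ∅ → definite.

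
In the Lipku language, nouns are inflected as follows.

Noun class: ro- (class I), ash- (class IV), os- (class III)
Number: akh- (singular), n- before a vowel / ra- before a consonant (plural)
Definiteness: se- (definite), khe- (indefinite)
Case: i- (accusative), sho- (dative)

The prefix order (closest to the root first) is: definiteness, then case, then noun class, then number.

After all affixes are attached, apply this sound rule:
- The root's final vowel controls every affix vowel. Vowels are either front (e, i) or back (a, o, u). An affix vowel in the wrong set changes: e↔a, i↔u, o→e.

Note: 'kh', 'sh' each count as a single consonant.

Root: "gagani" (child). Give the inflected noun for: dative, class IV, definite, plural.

neshshesegagani

Attach definiteness definite se- → segagani.
Attach case dative sho- → shosegagani.
Attach noun class class IV ash- → ashshosegagani.
Attach number plural n- (before vowel 'a') → nashshosegagani.
Apply vowel harmony: nashshosegagani → neshshesegagani.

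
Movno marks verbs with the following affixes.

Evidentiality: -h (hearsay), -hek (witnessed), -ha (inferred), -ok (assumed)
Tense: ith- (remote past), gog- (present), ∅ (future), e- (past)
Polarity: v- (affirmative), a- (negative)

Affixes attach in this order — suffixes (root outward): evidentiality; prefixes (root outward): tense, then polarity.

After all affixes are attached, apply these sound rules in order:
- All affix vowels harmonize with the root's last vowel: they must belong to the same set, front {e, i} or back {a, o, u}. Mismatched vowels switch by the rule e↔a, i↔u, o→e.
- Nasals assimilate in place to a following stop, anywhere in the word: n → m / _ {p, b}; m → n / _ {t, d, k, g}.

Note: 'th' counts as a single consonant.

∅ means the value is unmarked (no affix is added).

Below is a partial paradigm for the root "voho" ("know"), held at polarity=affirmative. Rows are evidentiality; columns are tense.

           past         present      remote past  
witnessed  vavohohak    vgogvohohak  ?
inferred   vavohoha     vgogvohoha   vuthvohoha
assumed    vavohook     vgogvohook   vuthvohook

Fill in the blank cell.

Attach evidentiality witnessed -hek → vohohek.
Attach tense remote past ith- → ithvohohek.
Attach polarity affirmative v- → vithvohohek.
Apply vowel harmony: vithvohohek → vuthvohohak.
Nasal assimilation: no change.

vuthvohohak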